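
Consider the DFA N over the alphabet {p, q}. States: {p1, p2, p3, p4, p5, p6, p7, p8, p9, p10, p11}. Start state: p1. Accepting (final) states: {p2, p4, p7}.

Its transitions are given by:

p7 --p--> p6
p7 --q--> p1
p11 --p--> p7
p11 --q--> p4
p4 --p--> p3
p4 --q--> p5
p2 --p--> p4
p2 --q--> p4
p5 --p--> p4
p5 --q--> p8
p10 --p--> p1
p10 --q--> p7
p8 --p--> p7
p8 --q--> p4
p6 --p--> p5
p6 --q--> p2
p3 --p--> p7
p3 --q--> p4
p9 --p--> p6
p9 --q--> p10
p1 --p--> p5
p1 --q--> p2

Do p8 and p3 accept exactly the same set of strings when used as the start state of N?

Reachable states from the start: {p1,p2,p3,p4,p5,p6,p7,p8}. Unreachable: {p9,p10,p11} — drop them.
Initial partition by acceptance: {p2,p4,p7} | {p1,p3,p5,p6,p8}.
Split {p2,p4,p7} by δ(·,p) → {p4,p7} and {p2}.
Refine {p1,p3,p5,p6,p8} on symbol p: members go to different blocks, giving {p3,p5,p8} and {p1,p6}.
Refine {p4,p7} on symbol p: members go to different blocks, giving {p4} and {p7}.
Split {p3,p5,p8} by δ(·,p) → {p3,p8} and {p5}.
The partition is now stable with 6 blocks: {p4} | {p3,p8} | {p2} | {p1,p6} | {p7} | {p5}.
p8 and p3 lie in the same block of the stable partition, so they are equivalent — no string distinguishes them.

Yes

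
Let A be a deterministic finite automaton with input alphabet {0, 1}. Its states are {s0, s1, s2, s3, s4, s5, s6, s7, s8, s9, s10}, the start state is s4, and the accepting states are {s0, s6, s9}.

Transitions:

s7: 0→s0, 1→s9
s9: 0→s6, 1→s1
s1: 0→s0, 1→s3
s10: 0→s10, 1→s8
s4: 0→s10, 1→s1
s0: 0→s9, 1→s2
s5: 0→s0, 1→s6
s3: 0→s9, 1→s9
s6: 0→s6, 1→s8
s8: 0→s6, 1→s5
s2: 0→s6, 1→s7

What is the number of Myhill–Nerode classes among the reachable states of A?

4

P0 = {s0,s6,s9} | {s1,s2,s3,s4,s5,s7,s8,s10}.
Refine {s1,s2,s3,s4,s5,s7,s8,s10} on symbol 0: members go to different blocks, giving {s1,s2,s3,s5,s7,s8} and {s4,s10}.
Refine {s1,s2,s3,s5,s7,s8} on symbol 1: members go to different blocks, giving {s1,s2,s8} and {s3,s5,s7}.
Stable partition: {s0,s6,s9} | {s1,s2,s8} | {s4,s10} | {s3,s5,s7} — 4 equivalence classes.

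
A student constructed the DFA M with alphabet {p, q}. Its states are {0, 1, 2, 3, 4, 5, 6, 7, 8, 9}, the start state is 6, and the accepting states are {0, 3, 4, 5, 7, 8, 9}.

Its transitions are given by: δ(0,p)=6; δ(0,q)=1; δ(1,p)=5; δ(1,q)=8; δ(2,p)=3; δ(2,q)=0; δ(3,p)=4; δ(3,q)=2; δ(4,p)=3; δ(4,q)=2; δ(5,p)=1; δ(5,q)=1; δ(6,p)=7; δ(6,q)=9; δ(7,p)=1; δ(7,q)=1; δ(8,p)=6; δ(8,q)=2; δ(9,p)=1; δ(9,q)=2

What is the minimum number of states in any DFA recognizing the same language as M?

All states are reachable from the start state.
Initial partition by acceptance: {0,3,4,5,7,8,9} | {1,2,6}.
Refine {0,3,4,5,7,8,9} on symbol p: members go to different blocks, giving {0,5,7,8,9} and {3,4}.
On input p, block {1,2,6} splits into {1,6} and {2}.
Split {0,5,7,8,9} by δ(·,q) → {0,5,7} and {8,9}.
No further refinement is possible. Final partition (5 blocks): {0,5,7} | {1,6} | {3,4} | {2} | {8,9}.

5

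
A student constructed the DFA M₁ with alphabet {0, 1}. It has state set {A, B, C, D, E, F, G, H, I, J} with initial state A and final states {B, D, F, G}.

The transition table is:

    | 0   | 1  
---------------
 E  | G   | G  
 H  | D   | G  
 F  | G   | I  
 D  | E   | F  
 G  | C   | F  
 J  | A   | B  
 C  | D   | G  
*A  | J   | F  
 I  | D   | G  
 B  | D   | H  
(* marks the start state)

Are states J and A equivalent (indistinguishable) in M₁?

Yes

All states are reachable from the start state.
Initial partition by acceptance: {B,D,F,G} | {A,C,E,H,I,J}.
Refine {B,D,F,G} on symbol 0: members go to different blocks, giving {B,F} and {D,G}.
Split {A,C,E,H,I,J} by δ(·,0) → {C,E,H,I} and {A,J}.
Stable partition: {B,F} | {C,E,H,I} | {D,G} | {A,J} — 4 equivalence classes.
J and A lie in the same block of the stable partition, so they are equivalent — no string distinguishes them.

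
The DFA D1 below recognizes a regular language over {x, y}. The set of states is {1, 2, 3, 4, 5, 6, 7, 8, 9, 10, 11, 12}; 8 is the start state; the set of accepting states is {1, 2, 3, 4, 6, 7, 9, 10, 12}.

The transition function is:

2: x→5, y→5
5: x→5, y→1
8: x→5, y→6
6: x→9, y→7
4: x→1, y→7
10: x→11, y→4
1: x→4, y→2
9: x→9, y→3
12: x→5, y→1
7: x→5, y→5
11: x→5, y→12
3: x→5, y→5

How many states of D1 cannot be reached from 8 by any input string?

Starting at 8 and following transitions, the reachable set is {1, 2, 3, 4, 5, 6, 7, 8, 9}. That leaves 10, 11, 12 unreachable — 3 in total.

3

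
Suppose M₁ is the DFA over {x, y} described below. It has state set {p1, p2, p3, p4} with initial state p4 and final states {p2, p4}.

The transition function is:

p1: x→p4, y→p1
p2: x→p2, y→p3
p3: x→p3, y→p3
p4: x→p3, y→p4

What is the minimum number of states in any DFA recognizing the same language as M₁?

2

Reachable states from the start: {p3,p4}. Unreachable: {p1,p2} — drop them.
Start with accepting vs non-accepting: {p4} | {p3}.
Stable partition: {p4} | {p3} — 2 equivalence classes.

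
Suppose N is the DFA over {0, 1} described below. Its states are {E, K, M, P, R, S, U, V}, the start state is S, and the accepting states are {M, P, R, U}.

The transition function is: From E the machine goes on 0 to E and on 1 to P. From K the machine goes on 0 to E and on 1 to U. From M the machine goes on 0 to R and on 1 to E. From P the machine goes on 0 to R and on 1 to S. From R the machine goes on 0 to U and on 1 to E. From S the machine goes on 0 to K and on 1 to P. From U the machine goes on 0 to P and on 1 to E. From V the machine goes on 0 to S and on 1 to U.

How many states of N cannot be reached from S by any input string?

2

No path from S leads to M, V; the other 6 states are all reachable.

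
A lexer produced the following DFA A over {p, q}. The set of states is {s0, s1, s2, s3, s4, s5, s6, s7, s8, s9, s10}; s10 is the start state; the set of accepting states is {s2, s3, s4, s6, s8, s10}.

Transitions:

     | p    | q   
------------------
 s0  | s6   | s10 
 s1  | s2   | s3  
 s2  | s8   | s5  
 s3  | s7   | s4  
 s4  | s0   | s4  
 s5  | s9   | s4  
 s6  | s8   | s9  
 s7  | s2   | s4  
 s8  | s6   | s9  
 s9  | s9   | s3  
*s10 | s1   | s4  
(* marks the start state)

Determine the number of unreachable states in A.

0

Every one of the 11 states is reachable from s10.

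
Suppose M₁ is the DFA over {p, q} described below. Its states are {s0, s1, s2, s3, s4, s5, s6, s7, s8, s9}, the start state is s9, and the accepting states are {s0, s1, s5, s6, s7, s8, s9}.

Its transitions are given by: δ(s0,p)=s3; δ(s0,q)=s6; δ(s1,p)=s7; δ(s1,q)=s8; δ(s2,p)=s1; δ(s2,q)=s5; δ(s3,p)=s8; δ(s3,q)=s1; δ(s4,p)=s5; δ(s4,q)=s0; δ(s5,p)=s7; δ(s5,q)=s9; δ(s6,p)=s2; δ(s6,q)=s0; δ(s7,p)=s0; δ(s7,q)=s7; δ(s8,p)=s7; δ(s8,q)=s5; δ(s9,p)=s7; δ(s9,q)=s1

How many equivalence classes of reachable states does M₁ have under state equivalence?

Reachable states from the start: {s0,s1,s2,s3,s5,s6,s7,s8,s9}. Unreachable: {s4} — drop them.
P0 = {s0,s1,s5,s6,s7,s8,s9} | {s2,s3}.
Refine {s0,s1,s5,s6,s7,s8,s9} on symbol p: members go to different blocks, giving {s1,s5,s7,s8,s9} and {s0,s6}.
On input p, block {s1,s5,s7,s8,s9} splits into {s1,s5,s8,s9} and {s7}.
No further refinement is possible. Final partition (4 blocks): {s1,s5,s8,s9} | {s2,s3} | {s0,s6} | {s7}.

4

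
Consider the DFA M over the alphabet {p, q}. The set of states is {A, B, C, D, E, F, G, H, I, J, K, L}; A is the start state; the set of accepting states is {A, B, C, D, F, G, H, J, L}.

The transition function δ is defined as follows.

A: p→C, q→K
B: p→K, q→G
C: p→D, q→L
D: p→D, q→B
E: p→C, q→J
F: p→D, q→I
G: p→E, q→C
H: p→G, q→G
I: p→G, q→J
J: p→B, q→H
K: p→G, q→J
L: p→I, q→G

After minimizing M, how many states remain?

8

Reachable states from the start: {A,B,C,D,E,G,H,I,J,K,L}. Unreachable: {F} — drop them.
P0 = {A,B,C,D,G,H,J,L} | {E,I,K}.
On input p, block {A,B,C,D,G,H,J,L} splits into {A,C,D,H,J} and {B,G,L}.
Split {A,C,D,H,J} by δ(·,p) → {A,C,D} and {H,J}.
Split {A,C,D} by δ(·,q) → {C,D} and {A}.
Refine {E,I,K} on symbol p: members go to different blocks, giving {I,K} and {E}.
Refine {B,G,L} on symbol p: members go to different blocks, giving {B,L} and {G}.
On input p, block {H,J} splits into {H} and {J}.
Stable partition: {C,D} | {I,K} | {B,L} | {H} | {A} | {E} | {G} | {J} — 8 equivalence classes.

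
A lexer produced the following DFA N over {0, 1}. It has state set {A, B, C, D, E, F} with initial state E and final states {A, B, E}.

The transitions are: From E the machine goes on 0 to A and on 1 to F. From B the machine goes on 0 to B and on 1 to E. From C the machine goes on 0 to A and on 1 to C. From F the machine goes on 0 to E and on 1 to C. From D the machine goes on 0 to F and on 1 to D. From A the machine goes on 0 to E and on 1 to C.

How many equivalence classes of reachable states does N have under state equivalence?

States {B,D} cannot be reached from the start state, so discard them.
Start with accepting vs non-accepting: {A,E} | {C,F}.
Stable partition: {A,E} | {C,F} — 2 equivalence classes.

2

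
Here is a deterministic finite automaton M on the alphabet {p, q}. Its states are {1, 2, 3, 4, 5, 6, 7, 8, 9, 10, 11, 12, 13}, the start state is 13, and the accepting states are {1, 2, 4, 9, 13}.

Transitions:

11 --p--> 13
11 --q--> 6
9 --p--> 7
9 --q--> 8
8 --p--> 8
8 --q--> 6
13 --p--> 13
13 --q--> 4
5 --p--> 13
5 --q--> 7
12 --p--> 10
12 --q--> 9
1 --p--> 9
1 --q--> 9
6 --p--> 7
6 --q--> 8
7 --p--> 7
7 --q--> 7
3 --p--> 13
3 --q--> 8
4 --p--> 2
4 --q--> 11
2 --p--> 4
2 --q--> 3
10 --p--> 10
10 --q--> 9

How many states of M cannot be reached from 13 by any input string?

5

BFS from 13 reaches {2, 3, 4, 6, 7, 8, 11, 13}; the 5 state(s) 1, 5, 9, 10, 12 are never visited.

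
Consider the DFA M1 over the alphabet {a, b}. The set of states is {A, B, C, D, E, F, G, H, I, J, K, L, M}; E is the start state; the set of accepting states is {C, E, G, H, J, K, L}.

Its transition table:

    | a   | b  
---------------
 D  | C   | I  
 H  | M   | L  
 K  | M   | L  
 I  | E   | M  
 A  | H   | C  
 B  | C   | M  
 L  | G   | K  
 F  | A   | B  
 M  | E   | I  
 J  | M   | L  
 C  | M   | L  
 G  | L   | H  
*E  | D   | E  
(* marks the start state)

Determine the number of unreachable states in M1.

4

BFS from E reaches {C, D, E, G, H, I, K, L, M}; the 4 state(s) A, B, F, J are never visited.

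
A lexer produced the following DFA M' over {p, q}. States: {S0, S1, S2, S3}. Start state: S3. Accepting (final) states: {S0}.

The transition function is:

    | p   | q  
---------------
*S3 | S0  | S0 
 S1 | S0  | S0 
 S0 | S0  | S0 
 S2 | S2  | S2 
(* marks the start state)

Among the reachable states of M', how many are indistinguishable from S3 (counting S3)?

1

First remove the unreachable states {S1,S2}; 2 states remain.
P0 = {S0} | {S3}.
The partition is now stable with 2 blocks: {S0} | {S3}.
State S3 belongs to the block {S3}, which has 1 states.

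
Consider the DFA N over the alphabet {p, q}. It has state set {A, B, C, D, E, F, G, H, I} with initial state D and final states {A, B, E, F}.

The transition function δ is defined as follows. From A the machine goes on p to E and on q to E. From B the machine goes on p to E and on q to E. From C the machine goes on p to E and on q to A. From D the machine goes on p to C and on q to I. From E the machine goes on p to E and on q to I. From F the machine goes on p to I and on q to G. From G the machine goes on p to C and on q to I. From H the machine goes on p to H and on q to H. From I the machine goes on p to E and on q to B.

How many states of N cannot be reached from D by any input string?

3

No path from D leads to F, G, H; the other 6 states are all reachable.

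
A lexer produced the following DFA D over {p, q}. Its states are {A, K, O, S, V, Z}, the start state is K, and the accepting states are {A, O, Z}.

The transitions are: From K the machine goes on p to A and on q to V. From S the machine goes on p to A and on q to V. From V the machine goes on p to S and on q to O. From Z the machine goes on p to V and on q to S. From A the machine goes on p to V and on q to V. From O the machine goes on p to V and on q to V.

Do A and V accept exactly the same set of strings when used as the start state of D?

No

Reachable states from the start: {A,K,O,S,V}. Unreachable: {Z} — drop them.
Initial partition by acceptance: {A,O} | {K,S,V}.
On input p, block {K,S,V} splits into {K,S} and {V}.
Stable partition: {A,O} | {K,S} | {V} — 3 equivalence classes.
A and V end up in different blocks, so they are distinguishable. For instance, the string 'ε' is accepted from only A.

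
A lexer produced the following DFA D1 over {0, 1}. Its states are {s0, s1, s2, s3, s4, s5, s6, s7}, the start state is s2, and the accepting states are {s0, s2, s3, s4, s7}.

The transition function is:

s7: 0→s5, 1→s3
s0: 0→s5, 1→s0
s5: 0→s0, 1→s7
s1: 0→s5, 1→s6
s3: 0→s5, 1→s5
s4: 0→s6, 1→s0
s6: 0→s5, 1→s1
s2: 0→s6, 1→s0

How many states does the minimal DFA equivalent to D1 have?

States {s4} cannot be reached from the start state, so discard them.
P0 = {s0,s2,s3,s7} | {s1,s5,s6}.
Split {s0,s2,s3,s7} by δ(·,1) → {s0,s2,s7} and {s3}.
On input 1, block {s0,s2,s7} splits into {s0,s2} and {s7}.
On input 0, block {s1,s5,s6} splits into {s1,s6} and {s5}.
Refine {s0,s2} on symbol 0: members go to different blocks, giving {s0} and {s2}.
Stable partition: {s0} | {s1,s6} | {s3} | {s7} | {s5} | {s2} — 6 equivalence classes.

6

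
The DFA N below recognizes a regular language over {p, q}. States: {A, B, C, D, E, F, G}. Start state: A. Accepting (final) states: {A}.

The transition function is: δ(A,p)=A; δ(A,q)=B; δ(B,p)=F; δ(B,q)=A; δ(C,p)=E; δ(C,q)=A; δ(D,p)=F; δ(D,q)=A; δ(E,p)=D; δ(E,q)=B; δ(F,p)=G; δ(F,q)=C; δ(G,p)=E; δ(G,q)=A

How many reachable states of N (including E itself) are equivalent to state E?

Start with accepting vs non-accepting: {A} | {B,C,D,E,F,G}.
Split {B,C,D,E,F,G} by δ(·,q) → {B,C,D,G} and {E,F}.
No further refinement is possible. Final partition (3 blocks): {A} | {B,C,D,G} | {E,F}.
State E belongs to the block {E,F}, which has 2 states.

2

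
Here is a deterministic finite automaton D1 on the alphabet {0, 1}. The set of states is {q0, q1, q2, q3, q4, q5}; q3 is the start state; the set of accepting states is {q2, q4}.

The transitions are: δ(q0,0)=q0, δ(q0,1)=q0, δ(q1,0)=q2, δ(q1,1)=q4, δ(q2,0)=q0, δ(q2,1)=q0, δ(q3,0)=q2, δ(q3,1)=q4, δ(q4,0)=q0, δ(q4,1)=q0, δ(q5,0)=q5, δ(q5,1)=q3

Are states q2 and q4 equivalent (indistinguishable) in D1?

Yes

States {q1,q5} cannot be reached from the start state, so discard them.
P0 = {q2,q4} | {q0,q3}.
Split {q0,q3} by δ(·,0) → {q0} and {q3}.
The partition is now stable with 3 blocks: {q2,q4} | {q0} | {q3}.
q2 and q4 lie in the same block of the stable partition, so they are equivalent — no string distinguishes them.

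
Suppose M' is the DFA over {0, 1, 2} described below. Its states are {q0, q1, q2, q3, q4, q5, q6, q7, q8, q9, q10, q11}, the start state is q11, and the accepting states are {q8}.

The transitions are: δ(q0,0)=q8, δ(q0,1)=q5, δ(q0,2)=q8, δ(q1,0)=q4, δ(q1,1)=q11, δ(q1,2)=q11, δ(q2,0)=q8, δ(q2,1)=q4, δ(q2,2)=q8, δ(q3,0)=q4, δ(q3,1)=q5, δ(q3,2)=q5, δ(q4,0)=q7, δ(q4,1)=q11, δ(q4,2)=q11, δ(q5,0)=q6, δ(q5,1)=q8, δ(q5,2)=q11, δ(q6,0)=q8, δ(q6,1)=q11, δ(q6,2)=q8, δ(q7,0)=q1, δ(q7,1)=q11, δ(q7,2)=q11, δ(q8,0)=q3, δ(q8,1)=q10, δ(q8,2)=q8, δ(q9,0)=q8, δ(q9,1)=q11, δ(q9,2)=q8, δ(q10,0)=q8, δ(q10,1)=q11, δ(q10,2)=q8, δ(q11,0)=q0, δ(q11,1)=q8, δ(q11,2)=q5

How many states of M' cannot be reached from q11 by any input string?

No path from q11 leads to q2, q9; the other 10 states are all reachable.

2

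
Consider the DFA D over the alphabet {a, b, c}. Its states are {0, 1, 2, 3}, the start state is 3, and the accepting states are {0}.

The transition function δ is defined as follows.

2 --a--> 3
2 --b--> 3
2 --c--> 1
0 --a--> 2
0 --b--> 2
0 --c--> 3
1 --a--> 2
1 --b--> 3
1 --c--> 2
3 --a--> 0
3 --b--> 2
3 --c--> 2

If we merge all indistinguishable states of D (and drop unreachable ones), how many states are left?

4

Every state is reachable, so we keep all 4.
P0 = {0} | {1,2,3}.
On input a, block {1,2,3} splits into {1,2} and {3}.
Split {1,2} by δ(·,a) → {1} and {2}.
Stable partition: {0} | {1} | {3} | {2} — 4 equivalence classes.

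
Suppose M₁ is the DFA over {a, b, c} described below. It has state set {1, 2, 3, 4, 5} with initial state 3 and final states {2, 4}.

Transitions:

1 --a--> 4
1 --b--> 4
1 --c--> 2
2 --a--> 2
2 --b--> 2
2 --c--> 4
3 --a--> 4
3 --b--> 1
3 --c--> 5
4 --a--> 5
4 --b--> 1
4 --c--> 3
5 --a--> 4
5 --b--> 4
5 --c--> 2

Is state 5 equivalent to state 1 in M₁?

Yes

All states are reachable from the start state.
P0 = {2,4} | {1,3,5}.
Refine {2,4} on symbol a: members go to different blocks, giving {2} and {4}.
Split {1,3,5} by δ(·,b) → {1,5} and {3}.
Stable partition: {2} | {1,5} | {4} | {3} — 4 equivalence classes.
5 and 1 lie in the same block of the stable partition, so they are equivalent — no string distinguishes them.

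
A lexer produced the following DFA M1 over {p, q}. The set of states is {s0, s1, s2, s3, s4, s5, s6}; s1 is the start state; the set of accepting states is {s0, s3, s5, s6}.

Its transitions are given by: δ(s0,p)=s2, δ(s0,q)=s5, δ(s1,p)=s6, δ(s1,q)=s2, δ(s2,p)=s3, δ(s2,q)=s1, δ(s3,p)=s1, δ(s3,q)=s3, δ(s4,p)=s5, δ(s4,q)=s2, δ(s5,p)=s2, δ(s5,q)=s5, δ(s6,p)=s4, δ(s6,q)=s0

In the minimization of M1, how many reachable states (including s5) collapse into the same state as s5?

4

Initial partition by acceptance: {s0,s3,s5,s6} | {s1,s2,s4}.
Stable partition: {s0,s3,s5,s6} | {s1,s2,s4} — 2 equivalence classes.
The equivalence class containing s5 is {s0,s3,s5,s6}, of size 4.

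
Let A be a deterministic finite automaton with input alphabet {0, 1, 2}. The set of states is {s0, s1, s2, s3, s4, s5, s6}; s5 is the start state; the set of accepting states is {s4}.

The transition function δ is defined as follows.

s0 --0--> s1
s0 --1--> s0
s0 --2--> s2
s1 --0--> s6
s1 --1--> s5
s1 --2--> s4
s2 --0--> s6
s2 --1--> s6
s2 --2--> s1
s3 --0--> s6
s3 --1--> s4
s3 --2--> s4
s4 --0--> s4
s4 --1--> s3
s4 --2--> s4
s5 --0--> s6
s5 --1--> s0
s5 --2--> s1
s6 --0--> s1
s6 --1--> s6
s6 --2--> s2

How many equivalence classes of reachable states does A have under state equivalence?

Every state is reachable, so we keep all 7.
P0 = {s4} | {s0,s1,s2,s3,s5,s6}.
Refine {s0,s1,s2,s3,s5,s6} on symbol 1: members go to different blocks, giving {s0,s1,s2,s5,s6} and {s3}.
On input 2, block {s0,s1,s2,s5,s6} splits into {s0,s2,s5,s6} and {s1}.
Split {s0,s2,s5,s6} by δ(·,0) → {s0,s6} and {s2,s5}.
No further refinement is possible. Final partition (5 blocks): {s4} | {s0,s6} | {s3} | {s1} | {s2,s5}.

5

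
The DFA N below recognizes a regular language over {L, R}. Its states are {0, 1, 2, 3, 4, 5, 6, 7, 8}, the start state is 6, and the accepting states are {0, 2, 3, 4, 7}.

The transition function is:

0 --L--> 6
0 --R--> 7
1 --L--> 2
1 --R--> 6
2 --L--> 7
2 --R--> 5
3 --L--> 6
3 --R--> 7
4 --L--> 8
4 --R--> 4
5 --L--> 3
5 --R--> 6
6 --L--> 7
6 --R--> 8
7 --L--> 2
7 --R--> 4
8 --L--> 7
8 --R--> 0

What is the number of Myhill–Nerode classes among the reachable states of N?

Reachable states from the start: {0,2,3,4,5,6,7,8}. Unreachable: {1} — drop them.
Initial partition by acceptance: {0,2,3,4,7} | {5,6,8}.
Split {0,2,3,4,7} by δ(·,L) → {0,3,4} and {2,7}.
Split {0,3,4} by δ(·,R) → {0,3} and {4}.
Refine {5,6,8} on symbol L: members go to different blocks, giving {6,8} and {5}.
Split {6,8} by δ(·,R) → {6} and {8}.
Split {2,7} by δ(·,R) → {2} and {7}.
The partition is now stable with 7 blocks: {0,3} | {6} | {2} | {4} | {5} | {8} | {7}.

7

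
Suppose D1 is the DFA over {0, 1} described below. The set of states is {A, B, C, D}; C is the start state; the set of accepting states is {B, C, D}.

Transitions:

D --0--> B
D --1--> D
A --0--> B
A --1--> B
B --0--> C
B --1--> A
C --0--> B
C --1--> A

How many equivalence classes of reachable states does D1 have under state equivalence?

2

First remove the unreachable states {D}; 3 states remain.
Initial partition by acceptance: {B,C} | {A}.
No further refinement is possible. Final partition (2 blocks): {B,C} | {A}.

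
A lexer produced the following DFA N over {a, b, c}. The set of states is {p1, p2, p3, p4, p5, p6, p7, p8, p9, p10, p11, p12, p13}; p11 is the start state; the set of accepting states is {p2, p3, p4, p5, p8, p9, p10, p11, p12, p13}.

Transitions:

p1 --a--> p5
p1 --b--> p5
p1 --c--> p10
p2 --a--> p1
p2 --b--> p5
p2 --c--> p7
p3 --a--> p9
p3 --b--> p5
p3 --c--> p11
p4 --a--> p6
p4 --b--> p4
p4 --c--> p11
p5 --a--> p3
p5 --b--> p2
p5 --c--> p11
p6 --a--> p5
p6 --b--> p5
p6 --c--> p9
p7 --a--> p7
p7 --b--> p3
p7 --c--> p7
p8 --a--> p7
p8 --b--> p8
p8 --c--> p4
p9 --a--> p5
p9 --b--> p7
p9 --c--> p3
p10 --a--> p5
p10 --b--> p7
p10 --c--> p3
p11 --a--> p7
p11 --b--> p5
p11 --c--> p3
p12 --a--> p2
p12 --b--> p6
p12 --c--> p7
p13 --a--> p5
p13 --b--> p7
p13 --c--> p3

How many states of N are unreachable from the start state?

5

No path from p11 leads to p4, p6, p8, p12, p13; the other 8 states are all reachable.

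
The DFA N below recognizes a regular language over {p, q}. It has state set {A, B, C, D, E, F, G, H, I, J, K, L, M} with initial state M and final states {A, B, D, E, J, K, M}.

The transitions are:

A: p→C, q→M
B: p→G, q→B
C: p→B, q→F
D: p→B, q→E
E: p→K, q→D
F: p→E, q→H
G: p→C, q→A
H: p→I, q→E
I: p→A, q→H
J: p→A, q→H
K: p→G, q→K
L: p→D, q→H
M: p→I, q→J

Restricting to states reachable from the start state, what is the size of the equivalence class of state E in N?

2

First remove the unreachable states {L}; 12 states remain.
P0 = {A,B,D,E,J,K,M} | {C,F,G,H,I}.
Split {A,B,D,E,J,K,M} by δ(·,p) → {A,B,K,M} and {D,E,J}.
Split {A,B,K,M} by δ(·,q) → {A,B,K} and {M}.
Split {A,B,K} by δ(·,q) → {B,K} and {A}.
Refine {C,F,G,H,I} on symbol p: members go to different blocks, giving {G,H} and {C} and {F} and {I}.
On input p, block {G,H} splits into {G} and {H}.
Refine {D,E,J} on symbol p: members go to different blocks, giving {D,E} and {J}.
Stable partition: {B,K} | {G} | {D,E} | {M} | {A} | {C} | {F} | {I} | {H} | {J} — 10 equivalence classes.
The equivalence class containing E is {D,E}, of size 2.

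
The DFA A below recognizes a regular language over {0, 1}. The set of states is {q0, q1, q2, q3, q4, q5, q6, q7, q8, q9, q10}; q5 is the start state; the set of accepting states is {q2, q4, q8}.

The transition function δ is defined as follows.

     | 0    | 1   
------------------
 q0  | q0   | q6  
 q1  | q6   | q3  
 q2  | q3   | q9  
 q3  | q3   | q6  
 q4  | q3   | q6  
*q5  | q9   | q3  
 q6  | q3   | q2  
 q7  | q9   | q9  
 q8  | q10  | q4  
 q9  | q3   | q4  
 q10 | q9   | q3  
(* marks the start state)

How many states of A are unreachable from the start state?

5

No path from q5 leads to q0, q1, q7, q8, q10; the other 6 states are all reachable.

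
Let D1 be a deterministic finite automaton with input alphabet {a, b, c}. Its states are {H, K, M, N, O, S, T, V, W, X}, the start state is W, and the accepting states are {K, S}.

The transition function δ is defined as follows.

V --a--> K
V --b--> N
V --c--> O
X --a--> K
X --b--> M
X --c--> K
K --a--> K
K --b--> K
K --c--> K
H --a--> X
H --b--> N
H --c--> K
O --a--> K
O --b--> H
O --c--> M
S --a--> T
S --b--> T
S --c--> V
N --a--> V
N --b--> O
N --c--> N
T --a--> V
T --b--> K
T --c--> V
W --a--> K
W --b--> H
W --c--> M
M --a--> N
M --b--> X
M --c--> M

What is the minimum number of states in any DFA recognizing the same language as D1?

States {S,T} cannot be reached from the start state, so discard them.
Start with accepting vs non-accepting: {K} | {H,M,N,O,V,W,X}.
On input a, block {H,M,N,O,V,W,X} splits into {O,V,W,X} and {H,M,N}.
Split {O,V,W,X} by δ(·,c) → {O,W} and {X} and {V}.
Refine {H,M,N} on symbol a: members go to different blocks, giving {N} and {H} and {M}.
The partition is now stable with 7 blocks: {K} | {O,W} | {N} | {X} | {V} | {H} | {M}.

7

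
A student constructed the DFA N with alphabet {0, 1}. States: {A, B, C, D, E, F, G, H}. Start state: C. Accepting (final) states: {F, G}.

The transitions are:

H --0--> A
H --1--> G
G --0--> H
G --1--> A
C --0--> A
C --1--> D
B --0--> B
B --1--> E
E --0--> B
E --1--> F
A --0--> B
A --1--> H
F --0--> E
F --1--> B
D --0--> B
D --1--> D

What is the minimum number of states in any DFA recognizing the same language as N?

4

Every state is reachable, so we keep all 8.
P0 = {F,G} | {A,B,C,D,E,H}.
Split {A,B,C,D,E,H} by δ(·,1) → {A,B,C,D} and {E,H}.
Split {A,B,C,D} by δ(·,1) → {A,B} and {C,D}.
No further refinement is possible. Final partition (4 blocks): {F,G} | {A,B} | {E,H} | {C,D}.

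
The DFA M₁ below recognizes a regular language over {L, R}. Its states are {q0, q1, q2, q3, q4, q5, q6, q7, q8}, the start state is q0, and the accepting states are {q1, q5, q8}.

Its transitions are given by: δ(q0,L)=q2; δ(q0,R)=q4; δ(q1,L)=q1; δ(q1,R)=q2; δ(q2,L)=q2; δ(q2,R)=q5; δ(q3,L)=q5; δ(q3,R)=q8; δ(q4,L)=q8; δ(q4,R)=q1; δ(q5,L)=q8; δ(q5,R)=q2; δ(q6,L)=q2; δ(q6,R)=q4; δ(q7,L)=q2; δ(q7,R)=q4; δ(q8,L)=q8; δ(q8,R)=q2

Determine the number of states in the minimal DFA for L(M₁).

4

First remove the unreachable states {q3,q6,q7}; 6 states remain.
P0 = {q1,q5,q8} | {q0,q2,q4}.
Split {q0,q2,q4} by δ(·,L) → {q0,q2} and {q4}.
Refine {q0,q2} on symbol R: members go to different blocks, giving {q0} and {q2}.
The partition is now stable with 4 blocks: {q1,q5,q8} | {q0} | {q4} | {q2}.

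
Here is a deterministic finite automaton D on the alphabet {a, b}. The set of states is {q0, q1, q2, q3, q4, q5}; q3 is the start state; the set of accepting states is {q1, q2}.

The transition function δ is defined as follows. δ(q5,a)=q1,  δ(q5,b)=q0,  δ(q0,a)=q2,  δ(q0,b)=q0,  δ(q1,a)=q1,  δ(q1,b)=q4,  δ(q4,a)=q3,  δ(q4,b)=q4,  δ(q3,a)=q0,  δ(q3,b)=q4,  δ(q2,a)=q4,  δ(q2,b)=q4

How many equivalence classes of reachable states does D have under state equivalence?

4

States {q1,q5} cannot be reached from the start state, so discard them.
P0 = {q2} | {q0,q3,q4}.
Split {q0,q3,q4} by δ(·,a) → {q3,q4} and {q0}.
On input a, block {q3,q4} splits into {q3} and {q4}.
No further refinement is possible. Final partition (4 blocks): {q2} | {q3} | {q0} | {q4}.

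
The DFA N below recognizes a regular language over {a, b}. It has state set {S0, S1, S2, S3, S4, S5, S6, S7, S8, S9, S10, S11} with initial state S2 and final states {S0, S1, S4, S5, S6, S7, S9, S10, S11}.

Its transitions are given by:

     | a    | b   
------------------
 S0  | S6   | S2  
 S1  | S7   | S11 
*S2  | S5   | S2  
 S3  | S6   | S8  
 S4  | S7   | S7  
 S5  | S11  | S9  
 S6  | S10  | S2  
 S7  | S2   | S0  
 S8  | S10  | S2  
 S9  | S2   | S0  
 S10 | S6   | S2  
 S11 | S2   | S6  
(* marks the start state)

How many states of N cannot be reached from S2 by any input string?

Starting at S2 and following transitions, the reachable set is {S0, S2, S5, S6, S9, S10, S11}. That leaves S1, S3, S4, S7, S8 unreachable — 5 in total.

5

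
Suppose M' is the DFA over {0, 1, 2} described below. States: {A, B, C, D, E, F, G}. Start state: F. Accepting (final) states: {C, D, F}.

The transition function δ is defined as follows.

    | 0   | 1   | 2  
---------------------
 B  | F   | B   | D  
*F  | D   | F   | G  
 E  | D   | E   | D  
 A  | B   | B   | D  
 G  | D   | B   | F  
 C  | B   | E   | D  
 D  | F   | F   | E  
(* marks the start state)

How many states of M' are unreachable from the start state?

BFS from F reaches {B, D, E, F, G}; the 2 state(s) A, C are never visited.

2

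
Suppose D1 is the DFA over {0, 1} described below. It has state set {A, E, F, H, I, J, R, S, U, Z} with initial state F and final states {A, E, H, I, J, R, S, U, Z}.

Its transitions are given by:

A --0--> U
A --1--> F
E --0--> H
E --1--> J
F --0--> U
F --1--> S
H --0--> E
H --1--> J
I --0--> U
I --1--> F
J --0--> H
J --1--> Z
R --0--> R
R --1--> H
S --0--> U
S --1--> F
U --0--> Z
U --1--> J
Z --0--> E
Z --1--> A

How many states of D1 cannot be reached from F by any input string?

2

BFS from F reaches {A, E, F, H, J, S, U, Z}; the 2 state(s) I, R are never visited.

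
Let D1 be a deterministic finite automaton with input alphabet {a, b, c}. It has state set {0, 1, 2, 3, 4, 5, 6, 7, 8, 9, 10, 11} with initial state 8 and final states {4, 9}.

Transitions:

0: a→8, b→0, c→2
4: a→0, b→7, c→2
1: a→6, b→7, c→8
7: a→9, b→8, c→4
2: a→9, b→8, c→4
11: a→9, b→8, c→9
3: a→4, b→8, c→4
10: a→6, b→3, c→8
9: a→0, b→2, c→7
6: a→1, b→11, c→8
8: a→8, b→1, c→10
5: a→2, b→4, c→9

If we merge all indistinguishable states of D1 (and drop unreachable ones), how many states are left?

5

Reachable states from the start: {0,1,2,3,4,6,7,8,9,10,11}. Unreachable: {5} — drop them.
P0 = {4,9} | {0,1,2,3,6,7,8,10,11}.
On input a, block {0,1,2,3,6,7,8,10,11} splits into {0,1,6,8,10} and {2,3,7,11}.
On input b, block {0,1,6,8,10} splits into {1,6,10} and {0,8}.
Refine {0,8} on symbol b: members go to different blocks, giving {0} and {8}.
The partition is now stable with 5 blocks: {4,9} | {1,6,10} | {2,3,7,11} | {0} | {8}.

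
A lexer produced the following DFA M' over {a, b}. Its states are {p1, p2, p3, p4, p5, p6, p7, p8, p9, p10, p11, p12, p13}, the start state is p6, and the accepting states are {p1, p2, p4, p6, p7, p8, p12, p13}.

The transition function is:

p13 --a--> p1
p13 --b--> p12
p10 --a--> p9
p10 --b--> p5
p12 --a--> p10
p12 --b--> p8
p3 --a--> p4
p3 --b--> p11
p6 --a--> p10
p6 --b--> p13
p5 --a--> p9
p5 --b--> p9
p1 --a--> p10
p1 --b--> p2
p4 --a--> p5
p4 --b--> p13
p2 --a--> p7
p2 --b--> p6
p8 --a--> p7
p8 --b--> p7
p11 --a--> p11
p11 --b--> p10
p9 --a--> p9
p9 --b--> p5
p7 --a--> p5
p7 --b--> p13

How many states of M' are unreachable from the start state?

BFS from p6 reaches {p1, p2, p5, p6, p7, p8, p9, p10, p12, p13}; the 3 state(s) p3, p4, p11 are never visited.

3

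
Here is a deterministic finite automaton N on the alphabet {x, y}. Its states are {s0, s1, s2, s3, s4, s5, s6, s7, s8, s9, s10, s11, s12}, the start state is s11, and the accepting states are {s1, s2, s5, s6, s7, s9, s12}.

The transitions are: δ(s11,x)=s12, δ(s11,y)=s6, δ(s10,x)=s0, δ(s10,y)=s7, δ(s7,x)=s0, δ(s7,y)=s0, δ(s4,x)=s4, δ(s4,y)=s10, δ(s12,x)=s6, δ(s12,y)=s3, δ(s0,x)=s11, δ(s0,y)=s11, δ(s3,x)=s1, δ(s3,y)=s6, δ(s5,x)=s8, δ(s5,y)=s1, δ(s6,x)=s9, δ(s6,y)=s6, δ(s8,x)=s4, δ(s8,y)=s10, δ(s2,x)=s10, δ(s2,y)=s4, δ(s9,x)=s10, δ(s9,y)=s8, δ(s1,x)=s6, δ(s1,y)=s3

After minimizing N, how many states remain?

States {s2,s5} cannot be reached from the start state, so discard them.
Initial partition by acceptance: {s1,s6,s7,s9,s12} | {s0,s3,s4,s8,s10,s11}.
Split {s1,s6,s7,s9,s12} by δ(·,x) → {s1,s6,s12} and {s7,s9}.
On input x, block {s1,s6,s12} splits into {s1,s12} and {s6}.
Refine {s0,s3,s4,s8,s10,s11} on symbol x: members go to different blocks, giving {s0,s4,s8,s10} and {s3,s11}.
On input x, block {s0,s4,s8,s10} splits into {s4,s8,s10} and {s0}.
Split {s4,s8,s10} by δ(·,x) → {s4,s8} and {s10}.
Split {s7,s9} by δ(·,x) → {s7} and {s9}.
No further refinement is possible. Final partition (8 blocks): {s1,s12} | {s4,s8} | {s7} | {s6} | {s3,s11} | {s0} | {s10} | {s9}.

8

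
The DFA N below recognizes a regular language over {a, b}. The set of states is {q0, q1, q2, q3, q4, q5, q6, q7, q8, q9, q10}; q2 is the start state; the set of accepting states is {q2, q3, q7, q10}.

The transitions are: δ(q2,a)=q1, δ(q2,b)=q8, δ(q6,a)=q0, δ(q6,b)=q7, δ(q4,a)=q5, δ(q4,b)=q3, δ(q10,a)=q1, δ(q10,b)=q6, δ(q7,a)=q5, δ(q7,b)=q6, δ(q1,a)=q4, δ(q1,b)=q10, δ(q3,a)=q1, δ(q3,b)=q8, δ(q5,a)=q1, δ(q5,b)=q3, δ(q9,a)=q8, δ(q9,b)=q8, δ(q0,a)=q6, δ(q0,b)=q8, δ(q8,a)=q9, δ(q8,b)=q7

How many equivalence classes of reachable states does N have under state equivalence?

4

Every state is reachable, so we keep all 11.
P0 = {q2,q3,q7,q10} | {q0,q1,q4,q5,q6,q8,q9}.
On input b, block {q0,q1,q4,q5,q6,q8,q9} splits into {q1,q4,q5,q6,q8} and {q0,q9}.
On input a, block {q1,q4,q5,q6,q8} splits into {q1,q4,q5} and {q6,q8}.
Stable partition: {q2,q3,q7,q10} | {q1,q4,q5} | {q0,q9} | {q6,q8} — 4 equivalence classes.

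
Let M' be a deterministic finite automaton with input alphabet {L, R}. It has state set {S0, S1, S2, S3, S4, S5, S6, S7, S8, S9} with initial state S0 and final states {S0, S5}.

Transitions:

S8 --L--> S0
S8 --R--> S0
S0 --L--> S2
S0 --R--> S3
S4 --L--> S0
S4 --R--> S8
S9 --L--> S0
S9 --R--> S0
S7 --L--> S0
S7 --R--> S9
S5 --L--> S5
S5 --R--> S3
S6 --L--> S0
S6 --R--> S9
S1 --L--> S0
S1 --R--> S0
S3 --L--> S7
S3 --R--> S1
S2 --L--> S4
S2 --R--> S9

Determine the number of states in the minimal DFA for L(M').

Reachable states from the start: {S0,S1,S2,S3,S4,S7,S8,S9}. Unreachable: {S5,S6} — drop them.
Start with accepting vs non-accepting: {S0} | {S1,S2,S3,S4,S7,S8,S9}.
On input L, block {S1,S2,S3,S4,S7,S8,S9} splits into {S1,S4,S7,S8,S9} and {S2,S3}.
On input R, block {S1,S4,S7,S8,S9} splits into {S1,S8,S9} and {S4,S7}.
No further refinement is possible. Final partition (4 blocks): {S0} | {S1,S8,S9} | {S2,S3} | {S4,S7}.

4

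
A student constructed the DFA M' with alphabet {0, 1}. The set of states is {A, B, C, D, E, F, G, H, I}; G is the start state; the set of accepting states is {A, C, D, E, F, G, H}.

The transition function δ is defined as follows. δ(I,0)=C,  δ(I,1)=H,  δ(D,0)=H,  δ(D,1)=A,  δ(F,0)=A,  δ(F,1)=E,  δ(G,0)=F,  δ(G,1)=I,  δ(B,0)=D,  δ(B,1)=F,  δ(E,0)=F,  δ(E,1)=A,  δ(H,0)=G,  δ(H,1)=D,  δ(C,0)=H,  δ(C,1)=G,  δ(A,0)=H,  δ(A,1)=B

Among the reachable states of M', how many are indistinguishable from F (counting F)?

Start with accepting vs non-accepting: {A,C,D,E,F,G,H} | {B,I}.
Split {A,C,D,E,F,G,H} by δ(·,1) → {C,D,E,F,H} and {A,G}.
On input 0, block {C,D,E,F,H} splits into {C,D,E} and {F,H}.
Stable partition: {C,D,E} | {B,I} | {A,G} | {F,H} — 4 equivalence classes.
The equivalence class containing F is {F,H}, of size 2.

2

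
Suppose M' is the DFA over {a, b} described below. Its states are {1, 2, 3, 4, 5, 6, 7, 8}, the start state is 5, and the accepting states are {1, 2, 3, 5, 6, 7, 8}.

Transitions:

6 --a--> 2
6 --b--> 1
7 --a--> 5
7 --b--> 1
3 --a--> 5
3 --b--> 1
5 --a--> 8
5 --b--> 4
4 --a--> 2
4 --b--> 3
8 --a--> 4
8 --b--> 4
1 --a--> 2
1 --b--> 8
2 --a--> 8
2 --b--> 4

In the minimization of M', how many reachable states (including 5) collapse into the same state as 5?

First remove the unreachable states {6,7}; 6 states remain.
Start with accepting vs non-accepting: {1,2,3,5,8} | {4}.
Split {1,2,3,5,8} by δ(·,a) → {1,2,3,5} and {8}.
Split {1,2,3,5} by δ(·,a) → {1,3} and {2,5}.
On input b, block {1,3} splits into {1} and {3}.
The partition is now stable with 5 blocks: {1} | {4} | {8} | {2,5} | {3}.
State 5 belongs to the block {2,5}, which has 2 states.

2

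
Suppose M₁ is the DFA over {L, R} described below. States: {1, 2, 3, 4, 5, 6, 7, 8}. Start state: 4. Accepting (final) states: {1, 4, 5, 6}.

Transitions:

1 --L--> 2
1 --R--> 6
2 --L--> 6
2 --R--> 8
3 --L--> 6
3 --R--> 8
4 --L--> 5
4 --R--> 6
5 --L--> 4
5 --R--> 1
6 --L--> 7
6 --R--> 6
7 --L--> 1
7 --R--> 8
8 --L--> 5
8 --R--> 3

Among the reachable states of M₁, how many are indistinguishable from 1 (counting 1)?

P0 = {1,4,5,6} | {2,3,7,8}.
Split {1,4,5,6} by δ(·,L) → {1,6} and {4,5}.
Split {2,3,7,8} by δ(·,L) → {2,3,7} and {8}.
The partition is now stable with 4 blocks: {1,6} | {2,3,7} | {4,5} | {8}.
The equivalence class containing 1 is {1,6}, of size 2.

2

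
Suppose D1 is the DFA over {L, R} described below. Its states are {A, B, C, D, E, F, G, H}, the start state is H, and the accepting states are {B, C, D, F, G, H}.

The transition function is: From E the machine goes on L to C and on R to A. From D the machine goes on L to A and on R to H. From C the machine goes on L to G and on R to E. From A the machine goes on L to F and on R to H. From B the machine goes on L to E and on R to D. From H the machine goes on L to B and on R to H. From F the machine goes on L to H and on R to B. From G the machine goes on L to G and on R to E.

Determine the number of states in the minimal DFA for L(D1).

Every state is reachable, so we keep all 8.
Start with accepting vs non-accepting: {B,C,D,F,G,H} | {A,E}.
Split {B,C,D,F,G,H} by δ(·,L) → {C,F,G,H} and {B,D}.
Split {C,F,G,H} by δ(·,L) → {C,F,G} and {H}.
On input L, block {C,F,G} splits into {C,G} and {F}.
Refine {A,E} on symbol L: members go to different blocks, giving {A} and {E}.
On input L, block {B,D} splits into {B} and {D}.
No further refinement is possible. Final partition (7 blocks): {C,G} | {A} | {B} | {H} | {F} | {E} | {D}.

7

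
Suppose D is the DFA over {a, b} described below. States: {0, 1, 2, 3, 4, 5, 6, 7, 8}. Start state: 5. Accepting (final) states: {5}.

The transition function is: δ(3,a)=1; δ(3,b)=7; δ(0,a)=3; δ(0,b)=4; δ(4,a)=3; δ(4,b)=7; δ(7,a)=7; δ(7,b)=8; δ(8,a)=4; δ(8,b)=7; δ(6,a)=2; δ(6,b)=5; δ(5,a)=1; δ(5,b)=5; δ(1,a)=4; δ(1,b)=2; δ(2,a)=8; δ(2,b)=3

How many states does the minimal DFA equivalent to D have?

First remove the unreachable states {0,6}; 7 states remain.
Start with accepting vs non-accepting: {5} | {1,2,3,4,7,8}.
Stable partition: {5} | {1,2,3,4,7,8} — 2 equivalence classes.

2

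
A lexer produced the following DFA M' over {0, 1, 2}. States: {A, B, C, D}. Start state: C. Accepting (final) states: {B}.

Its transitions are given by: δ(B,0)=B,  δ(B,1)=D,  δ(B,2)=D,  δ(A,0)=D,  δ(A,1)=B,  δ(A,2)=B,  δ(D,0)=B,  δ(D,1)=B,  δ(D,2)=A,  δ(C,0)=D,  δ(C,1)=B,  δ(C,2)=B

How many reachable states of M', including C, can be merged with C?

All states are reachable from the start state.
Initial partition by acceptance: {B} | {A,C,D}.
Split {A,C,D} by δ(·,0) → {A,C} and {D}.
The partition is now stable with 3 blocks: {B} | {A,C} | {D}.
The equivalence class containing C is {A,C}, of size 2.

2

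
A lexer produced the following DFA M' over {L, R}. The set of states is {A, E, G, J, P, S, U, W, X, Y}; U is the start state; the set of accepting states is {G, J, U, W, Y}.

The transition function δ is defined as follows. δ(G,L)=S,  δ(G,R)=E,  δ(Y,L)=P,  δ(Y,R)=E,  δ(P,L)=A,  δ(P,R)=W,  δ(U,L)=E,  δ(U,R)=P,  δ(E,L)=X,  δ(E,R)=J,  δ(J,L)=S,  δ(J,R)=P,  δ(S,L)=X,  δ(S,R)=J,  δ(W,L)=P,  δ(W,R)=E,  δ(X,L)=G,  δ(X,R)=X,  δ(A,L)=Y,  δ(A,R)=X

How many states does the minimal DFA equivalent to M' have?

Start with accepting vs non-accepting: {G,J,U,W,Y} | {A,E,P,S,X}.
Split {A,E,P,S,X} by δ(·,L) → {E,P,S} and {A,X}.
No further refinement is possible. Final partition (3 blocks): {G,J,U,W,Y} | {E,P,S} | {A,X}.

3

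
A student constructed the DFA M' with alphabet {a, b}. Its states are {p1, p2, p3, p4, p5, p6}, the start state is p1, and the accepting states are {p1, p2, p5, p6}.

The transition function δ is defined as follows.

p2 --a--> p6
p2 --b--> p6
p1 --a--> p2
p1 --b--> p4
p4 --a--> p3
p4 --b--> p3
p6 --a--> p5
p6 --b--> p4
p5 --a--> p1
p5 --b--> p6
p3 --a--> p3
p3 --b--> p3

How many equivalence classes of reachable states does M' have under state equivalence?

3

Initial partition by acceptance: {p1,p2,p5,p6} | {p3,p4}.
Refine {p1,p2,p5,p6} on symbol b: members go to different blocks, giving {p1,p6} and {p2,p5}.
The partition is now stable with 3 blocks: {p1,p6} | {p3,p4} | {p2,p5}.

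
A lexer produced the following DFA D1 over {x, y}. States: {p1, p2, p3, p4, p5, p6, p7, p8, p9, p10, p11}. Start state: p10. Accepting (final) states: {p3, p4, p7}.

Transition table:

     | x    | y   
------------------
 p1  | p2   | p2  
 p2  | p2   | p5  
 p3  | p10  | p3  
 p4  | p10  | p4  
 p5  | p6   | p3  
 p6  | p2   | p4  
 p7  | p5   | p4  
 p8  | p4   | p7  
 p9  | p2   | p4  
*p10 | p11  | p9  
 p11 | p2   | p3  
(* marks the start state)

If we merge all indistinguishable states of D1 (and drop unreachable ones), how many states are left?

5

Reachable states from the start: {p2,p3,p4,p5,p6,p9,p10,p11}. Unreachable: {p1,p7,p8} — drop them.
Start with accepting vs non-accepting: {p3,p4} | {p2,p5,p6,p9,p10,p11}.
On input y, block {p2,p5,p6,p9,p10,p11} splits into {p5,p6,p9,p11} and {p2,p10}.
Split {p5,p6,p9,p11} by δ(·,x) → {p6,p9,p11} and {p5}.
Refine {p2,p10} on symbol x: members go to different blocks, giving {p2} and {p10}.
The partition is now stable with 5 blocks: {p3,p4} | {p6,p9,p11} | {p2} | {p5} | {p10}.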